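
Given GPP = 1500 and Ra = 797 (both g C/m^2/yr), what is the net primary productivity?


NPP = GPP - Ra = 1500 - 797 = 703 g C/m^2/yr

703 g C/m^2/yr


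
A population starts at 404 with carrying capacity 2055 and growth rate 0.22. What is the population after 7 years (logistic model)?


(K - N0)/N0 = (2055 - 404)/404 = 1651/404 = 4.08663
r*t = 0.22 * 7 = 1.54; exp(-1.54) = 0.214381
4.08663 * 0.214381 = 0.876096
1 + 0.876096 = 1.87610
N = 2055 / 1.87610 = 1095.36 ≈ 1095

1095


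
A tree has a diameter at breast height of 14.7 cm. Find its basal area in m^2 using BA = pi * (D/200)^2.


D/200 = 14.7/200 = 0.0735 m
(D/200)^2 = 0.0735^2 = 0.00540225
BA = 3.141593 * 0.00540225 = 0.0169717 ≈ 0.0170 m^2

0.0170 m^2


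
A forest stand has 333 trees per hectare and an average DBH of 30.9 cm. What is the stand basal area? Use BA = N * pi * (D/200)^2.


(D/200)^2 = (30.9/200)^2 = 0.1545^2 = 0.02387025
Individual BA = 3.141593 * 0.02387025 = 0.0749906 m^2
Stand BA = 333 * 0.0749906 = 24.9719 ≈ 24.97 m^2/ha

24.97 m^2/ha


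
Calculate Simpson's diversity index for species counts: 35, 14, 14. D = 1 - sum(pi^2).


Total N = 35 + 14 + 14 = 63
Per-species terms:
  p = 35/63 = 0.555556; p^2 = 0.555556^2 = 0.308642
  p = 14/63 = 0.222222; p^2 = 0.222222^2 = 0.049383
  p = 14/63 = 0.222222; p^2 = 0.222222^2 = 0.049383
sum(p^2) = 0.308642 + 0.049383 + 0.049383 = 0.407408
D = 1 - 0.407408 = 0.592592 ≈ 0.5926

0.5926


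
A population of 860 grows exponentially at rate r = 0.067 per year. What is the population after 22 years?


r*t = 0.067 * 22 = 1.474
exp(1.474) = 4.36667
N = 860 * 4.36667 = 3755.34 ≈ 3755

3755


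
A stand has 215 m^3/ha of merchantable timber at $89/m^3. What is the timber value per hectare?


Value = 215 * 89 = $19135/ha

$19135/ha


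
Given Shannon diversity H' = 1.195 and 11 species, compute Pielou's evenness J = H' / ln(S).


ln(11) = 2.39790
J = H' / ln(S) = 1.195 / 2.39790 = 0.498353 ≈ 0.4984

0.4984


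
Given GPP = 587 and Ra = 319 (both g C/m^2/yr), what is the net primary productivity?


NPP = GPP - Ra = 587 - 319 = 268 g C/m^2/yr

268 g C/m^2/yr


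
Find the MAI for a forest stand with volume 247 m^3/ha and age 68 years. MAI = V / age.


MAI = 247 / 68 = 3.6324 ≈ 3.63 m^3/ha/yr

3.63 m^3/ha/yr


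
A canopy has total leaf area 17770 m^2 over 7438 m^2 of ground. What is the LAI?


LAI = 17770 / 7438 = 2.3891 ≈ 2.39

2.39


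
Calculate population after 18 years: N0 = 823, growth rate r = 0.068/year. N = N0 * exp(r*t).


r*t = 0.068 * 18 = 1.224
exp(1.224) = 3.40076
N = 823 * 3.40076 = 2798.83 ≈ 2799

2799


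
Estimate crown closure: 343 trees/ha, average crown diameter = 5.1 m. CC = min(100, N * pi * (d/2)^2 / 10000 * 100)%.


(d/2)^2 = (5.1/2)^2 = 2.55^2 = 6.5025
Crown area = 3.141593 * 6.5025 = 20.4282 m^2
N * area / 10000 * 100 = 343 * 20.4282 / 10000 * 100 = 70.0687
CC = min(100, 70.0687) = 70.0687 ≈ 70.1%

70.1%


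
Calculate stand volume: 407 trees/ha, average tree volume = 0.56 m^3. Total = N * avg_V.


V_stand = 407 * 0.56 = 227.92 ≈ 227.9 m^3/ha

227.9 m^3/ha


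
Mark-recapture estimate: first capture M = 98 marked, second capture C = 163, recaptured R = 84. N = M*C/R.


N = M * C / R = 98 * 163 / 84 = 15974 / 84 = 190.17 ≈ 190

190 individuals


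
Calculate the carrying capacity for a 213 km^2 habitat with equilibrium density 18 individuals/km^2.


K = 18 * 213 = 3834 individuals

3834 individuals


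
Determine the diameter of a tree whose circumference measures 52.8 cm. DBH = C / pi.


DBH = C / pi = 52.8 / 3.141593 = 16.8068 ≈ 16.81 cm

16.81 cm


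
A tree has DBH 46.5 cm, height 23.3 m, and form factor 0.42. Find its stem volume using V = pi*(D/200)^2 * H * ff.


(D/200)^2 = (46.5/200)^2 = 0.2325^2 = 0.05405625
BA = 3.141593 * 0.05405625 = 0.169823 m^2
V = 0.169823 * 23.3 * 0.42 = 1.66189 ≈ 1.662 m^3

1.662 m^3


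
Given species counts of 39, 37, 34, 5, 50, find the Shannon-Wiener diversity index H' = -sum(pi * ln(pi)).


Total N = 39 + 37 + 34 + 5 + 50 = 165
Per-species terms:
  p = 39/165 = 0.236364; ln(p) = -1.442382; p*ln(p) = 0.236364 * (-1.442382) = -0.340927
  p = 37/165 = 0.224242; ln(p) = -1.495029; p*ln(p) = 0.224242 * (-1.495029) = -0.335248
  p = 34/165 = 0.206061; ln(p) = -1.579583; p*ln(p) = 0.206061 * (-1.579583) = -0.325490
  p = 5/165 = 0.030303; ln(p) = -3.496509; p*ln(p) = 0.030303 * (-3.496509) = -0.105955
  p = 50/165 = 0.303030; ln(p) = -1.193923; p*ln(p) = 0.303030 * (-1.193923) = -0.361794
sum(p*ln(p)) = (-0.340927) + (-0.335248) + (-0.325490) + (-0.105955) + (-0.361794) = -1.469414
H' = -(-1.469414) = 1.469414 ≈ 1.4694

1.4694


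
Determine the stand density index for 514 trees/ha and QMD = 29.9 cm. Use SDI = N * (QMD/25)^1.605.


QMD/25 = 29.9/25 = 1.196
(1.196)^1.605 = exp(1.605 * ln(1.196)) = exp(1.605 * 0.178983) = exp(0.287268) = 1.33278
SDI = 514 * 1.33278 = 685.049 ≈ 685

685


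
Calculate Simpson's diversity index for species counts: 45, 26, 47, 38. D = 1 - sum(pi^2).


Total N = 45 + 26 + 47 + 38 = 156
Per-species terms:
  p = 45/156 = 0.288462; p^2 = 0.288462^2 = 0.083210
  p = 26/156 = 0.166667; p^2 = 0.166667^2 = 0.027778
  p = 47/156 = 0.301282; p^2 = 0.301282^2 = 0.090771
  p = 38/156 = 0.243590; p^2 = 0.243590^2 = 0.059336
sum(p^2) = 0.083210 + 0.027778 + 0.090771 + 0.059336 = 0.261095
D = 1 - 0.261095 = 0.738905 ≈ 0.7389

0.7389


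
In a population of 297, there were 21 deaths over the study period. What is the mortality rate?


Mortality rate = 21 / 297 = 0.070707 ≈ 0.0707

0.0707


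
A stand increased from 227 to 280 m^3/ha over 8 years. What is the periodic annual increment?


PAI = (V2 - V1) / period = (280 - 227) / 8 = 53 / 8 = 6.6250 ≈ 6.63 m^3/ha/yr

6.63 m^3/ha/yr


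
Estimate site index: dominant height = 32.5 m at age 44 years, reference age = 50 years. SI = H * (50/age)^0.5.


50/44 = 1.13636
(1.13636)^0.5 = 1.06600
SI = 32.5 * 1.06600 = 34.6450 ≈ 34.6 m

34.6 m


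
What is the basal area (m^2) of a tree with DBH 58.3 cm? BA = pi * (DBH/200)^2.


D/200 = 58.3/200 = 0.2915 m
(D/200)^2 = 0.2915^2 = 0.08497225
BA = 3.141593 * 0.08497225 = 0.266948 ≈ 0.2669 m^2

0.2669 m^2


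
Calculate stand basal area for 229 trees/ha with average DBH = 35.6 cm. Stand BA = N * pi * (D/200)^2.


(D/200)^2 = (35.6/200)^2 = 0.178^2 = 0.031684
Individual BA = 3.141593 * 0.031684 = 0.0995382 m^2
Stand BA = 229 * 0.0995382 = 22.7942 ≈ 22.79 m^2/ha

22.79 m^2/ha


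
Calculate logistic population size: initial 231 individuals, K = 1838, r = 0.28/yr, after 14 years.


(K - N0)/N0 = (1838 - 231)/231 = 1607/231 = 6.95671
r*t = 0.28 * 14 = 3.92; exp(-3.92) = 0.0198411
6.95671 * 0.0198411 = 0.138029
1 + 0.138029 = 1.13803
N = 1838 / 1.13803 = 1615.07 ≈ 1615

1615


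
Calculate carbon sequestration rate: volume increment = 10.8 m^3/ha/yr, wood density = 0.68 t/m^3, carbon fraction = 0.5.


C = 10.8 * 0.68 * 0.5 = 3.672 ≈ 3.67 t C/ha/yr

3.67 t C/ha/yr


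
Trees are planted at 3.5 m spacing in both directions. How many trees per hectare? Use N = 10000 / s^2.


N = 10000 / 3.5^2 = 10000 / 12.25 = 816.327 ≈ 816 trees/ha

816 trees/ha


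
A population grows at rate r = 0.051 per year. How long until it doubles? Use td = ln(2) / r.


td = ln(2) / 0.051 = 0.693147 / 0.051 = 13.5911 ≈ 13.6 years

13.6 years


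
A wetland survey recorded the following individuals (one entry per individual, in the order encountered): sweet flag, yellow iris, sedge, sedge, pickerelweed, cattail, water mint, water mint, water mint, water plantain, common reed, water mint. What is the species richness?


Total individuals logged = 12
Distinct species (count of individuals): sweet flag (1), yellow iris (1), sedge (2), pickerelweed (1), cattail (1), water mint (4), water plantain (1), common reed (1)
Species richness = number of distinct species = 8

8


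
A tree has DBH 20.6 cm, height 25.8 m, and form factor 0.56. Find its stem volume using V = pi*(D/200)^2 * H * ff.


(D/200)^2 = (20.6/200)^2 = 0.103^2 = 0.010609
BA = 3.141593 * 0.010609 = 0.0333292 m^2
V = 0.0333292 * 25.8 * 0.56 = 0.481540 ≈ 0.482 m^3

0.482 m^3


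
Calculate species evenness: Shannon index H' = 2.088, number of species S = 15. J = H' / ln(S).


ln(15) = 2.70805
J = H' / ln(S) = 2.088 / 2.70805 = 0.771035 ≈ 0.7710

0.7710


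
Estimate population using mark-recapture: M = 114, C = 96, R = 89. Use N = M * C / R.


N = M * C / R = 114 * 96 / 89 = 10944 / 89 = 122.97 ≈ 123

123 individuals


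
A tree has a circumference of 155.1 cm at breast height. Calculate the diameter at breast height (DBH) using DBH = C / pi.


DBH = C / pi = 155.1 / 3.141593 = 49.3699 ≈ 49.37 cm

49.37 cm


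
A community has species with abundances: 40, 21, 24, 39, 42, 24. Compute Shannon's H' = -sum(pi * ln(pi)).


Total N = 40 + 21 + 24 + 39 + 42 + 24 = 190
Per-species terms:
  p = 40/190 = 0.210526; ln(p) = -1.558146; p*ln(p) = 0.210526 * (-1.558146) = -0.328030
  p = 21/190 = 0.110526; ln(p) = -2.202504; p*ln(p) = 0.110526 * (-2.202504) = -0.243434
  p = 24/190 = 0.126316; ln(p) = -2.068969; p*ln(p) = 0.126316 * (-2.068969) = -0.261344
  p = 39/190 = 0.205263; ln(p) = -1.583463; p*ln(p) = 0.205263 * (-1.583463) = -0.325026
  p = 42/190 = 0.221053; ln(p) = -1.509353; p*ln(p) = 0.221053 * (-1.509353) = -0.333647
  p = 24/190 = 0.126316; ln(p) = -2.068969; p*ln(p) = 0.126316 * (-2.068969) = -0.261344
sum(p*ln(p)) = (-0.328030) + (-0.243434) + (-0.261344) + (-0.325026) + (-0.333647) + (-0.261344) = -1.752825
H' = -(-1.752825) = 1.752825 ≈ 1.7528

1.7528


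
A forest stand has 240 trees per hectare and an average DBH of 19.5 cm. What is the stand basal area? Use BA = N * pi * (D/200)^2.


(D/200)^2 = (19.5/200)^2 = 0.0975^2 = 0.00950625
Individual BA = 3.141593 * 0.00950625 = 0.0298648 m^2
Stand BA = 240 * 0.0298648 = 7.16755 ≈ 7.17 m^2/ha

7.17 m^2/ha


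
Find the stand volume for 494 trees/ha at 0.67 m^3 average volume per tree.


V_stand = 494 * 0.67 = 330.98 ≈ 331.0 m^3/ha

331.0 m^3/ha


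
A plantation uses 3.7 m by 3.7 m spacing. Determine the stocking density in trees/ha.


N = 10000 / 3.7^2 = 10000 / 13.69 = 730.460 ≈ 730 trees/ha

730 trees/ha


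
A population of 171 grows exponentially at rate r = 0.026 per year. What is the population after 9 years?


r*t = 0.026 * 9 = 0.234
exp(0.234) = 1.26364
N = 171 * 1.26364 = 216.082 ≈ 216

216


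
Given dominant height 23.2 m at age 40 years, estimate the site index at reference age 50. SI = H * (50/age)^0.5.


50/40 = 1.25000
(1.25000)^0.5 = 1.11803
SI = 23.2 * 1.11803 = 25.9383 ≈ 25.9 m

25.9 m


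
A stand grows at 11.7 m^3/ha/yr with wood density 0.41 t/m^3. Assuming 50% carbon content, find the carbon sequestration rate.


C = 11.7 * 0.41 * 0.5 = 2.3985 ≈ 2.40 t C/ha/yr

2.40 t C/ha/yr


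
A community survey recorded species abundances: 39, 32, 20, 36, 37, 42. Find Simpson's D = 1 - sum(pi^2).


Total N = 39 + 32 + 20 + 36 + 37 + 42 = 206
Per-species terms:
  p = 39/206 = 0.189320; p^2 = 0.189320^2 = 0.035842
  p = 32/206 = 0.155340; p^2 = 0.155340^2 = 0.024131
  p = 20/206 = 0.097087; p^2 = 0.097087^2 = 0.009426
  p = 36/206 = 0.174757; p^2 = 0.174757^2 = 0.030540
  p = 37/206 = 0.179612; p^2 = 0.179612^2 = 0.032260
  p = 42/206 = 0.203883; p^2 = 0.203883^2 = 0.041568
sum(p^2) = 0.035842 + 0.024131 + 0.009426 + 0.030540 + 0.032260 + 0.041568 = 0.173767
D = 1 - 0.173767 = 0.826233 ≈ 0.8262

0.8262


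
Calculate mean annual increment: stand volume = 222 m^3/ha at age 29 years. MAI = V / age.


MAI = 222 / 29 = 7.6552 ≈ 7.66 m^3/ha/yr

7.66 m^3/ha/yr


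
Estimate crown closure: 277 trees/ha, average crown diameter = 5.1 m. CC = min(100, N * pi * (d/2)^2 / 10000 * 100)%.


(d/2)^2 = (5.1/2)^2 = 2.55^2 = 6.5025
Crown area = 3.141593 * 6.5025 = 20.4282 m^2
N * area / 10000 * 100 = 277 * 20.4282 / 10000 * 100 = 56.5861
CC = min(100, 56.5861) = 56.5861 ≈ 56.6%

56.6%


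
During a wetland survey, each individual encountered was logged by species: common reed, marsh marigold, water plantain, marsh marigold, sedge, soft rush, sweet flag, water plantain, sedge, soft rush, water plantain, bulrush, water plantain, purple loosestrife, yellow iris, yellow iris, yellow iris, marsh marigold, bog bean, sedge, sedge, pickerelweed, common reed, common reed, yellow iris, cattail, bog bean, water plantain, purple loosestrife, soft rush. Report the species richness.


Total individuals logged = 30
Distinct species (count of individuals): common reed (3), marsh marigold (3), water plantain (5), sedge (4), soft rush (3), sweet flag (1), bulrush (1), purple loosestrife (2), yellow iris (4), bog bean (2), pickerelweed (1), cattail (1)
Species richness = number of distinct species = 12

12


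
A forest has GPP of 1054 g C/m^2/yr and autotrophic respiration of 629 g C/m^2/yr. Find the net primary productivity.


NPP = GPP - Ra = 1054 - 629 = 425 g C/m^2/yr

425 g C/m^2/yr


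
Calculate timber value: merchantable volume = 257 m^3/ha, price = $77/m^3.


Value = 257 * 77 = $19789/ha

$19789/ha


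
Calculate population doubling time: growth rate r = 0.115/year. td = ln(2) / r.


td = ln(2) / 0.115 = 0.693147 / 0.115 = 6.02737 ≈ 6.0 years

6.0 years


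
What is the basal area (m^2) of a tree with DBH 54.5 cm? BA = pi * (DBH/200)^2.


D/200 = 54.5/200 = 0.2725 m
(D/200)^2 = 0.2725^2 = 0.07425625
BA = 3.141593 * 0.07425625 = 0.233283 ≈ 0.2333 m^2

0.2333 m^2


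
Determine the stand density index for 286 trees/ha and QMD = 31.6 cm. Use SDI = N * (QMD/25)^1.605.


QMD/25 = 31.6/25 = 1.264
(1.264)^1.605 = exp(1.605 * ln(1.264)) = exp(1.605 * 0.234281) = exp(0.376021) = 1.45648
SDI = 286 * 1.45648 = 416.553 ≈ 417

417


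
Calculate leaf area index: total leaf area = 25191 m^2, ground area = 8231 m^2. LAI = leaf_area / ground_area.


LAI = 25191 / 8231 = 3.0605 ≈ 3.06

3.06


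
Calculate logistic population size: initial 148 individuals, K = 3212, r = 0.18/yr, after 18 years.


(K - N0)/N0 = (3212 - 148)/148 = 3064/148 = 20.7027
r*t = 0.18 * 18 = 3.24; exp(-3.24) = 0.0391639
20.7027 * 0.0391639 = 0.810798
1 + 0.810798 = 1.81080
N = 3212 / 1.81080 = 1773.80 ≈ 1774

1774


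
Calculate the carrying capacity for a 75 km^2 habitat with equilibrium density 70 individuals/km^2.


K = 70 * 75 = 5250 individuals

5250 individuals


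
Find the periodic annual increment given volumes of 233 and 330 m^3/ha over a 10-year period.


PAI = (V2 - V1) / period = (330 - 233) / 10 = 97 / 10 = 9.70 m^3/ha/yr

9.70 m^3/ha/yr


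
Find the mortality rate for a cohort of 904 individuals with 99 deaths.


Mortality rate = 99 / 904 = 0.109513 ≈ 0.1095

0.1095


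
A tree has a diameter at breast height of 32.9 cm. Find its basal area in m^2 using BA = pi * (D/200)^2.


D/200 = 32.9/200 = 0.1645 m
(D/200)^2 = 0.1645^2 = 0.02706025
BA = 3.141593 * 0.02706025 = 0.0850123 ≈ 0.0850 m^2

0.0850 m^2


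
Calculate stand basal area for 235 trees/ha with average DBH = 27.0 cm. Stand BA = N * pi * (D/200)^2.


(D/200)^2 = (27.0/200)^2 = 0.135^2 = 0.018225
Individual BA = 3.141593 * 0.018225 = 0.0572555 m^2
Stand BA = 235 * 0.0572555 = 13.4550 ≈ 13.46 m^2/ha

13.46 m^2/ha


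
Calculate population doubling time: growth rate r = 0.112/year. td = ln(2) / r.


td = ln(2) / 0.112 = 0.693147 / 0.112 = 6.18881 ≈ 6.2 years

6.2 years


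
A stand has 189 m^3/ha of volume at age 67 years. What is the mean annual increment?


MAI = 189 / 67 = 2.8209 ≈ 2.82 m^3/ha/yr

2.82 m^3/ha/yr


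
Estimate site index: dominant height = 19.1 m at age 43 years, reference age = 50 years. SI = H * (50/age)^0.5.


50/43 = 1.16279
(1.16279)^0.5 = 1.07833
SI = 19.1 * 1.07833 = 20.5961 ≈ 20.6 m

20.6 m


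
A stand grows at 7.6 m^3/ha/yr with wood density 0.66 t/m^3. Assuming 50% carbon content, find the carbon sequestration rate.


C = 7.6 * 0.66 * 0.5 = 2.508 ≈ 2.51 t C/ha/yr

2.51 t C/ha/yr


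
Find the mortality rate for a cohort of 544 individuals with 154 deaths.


Mortality rate = 154 / 544 = 0.283088 ≈ 0.2831

0.2831


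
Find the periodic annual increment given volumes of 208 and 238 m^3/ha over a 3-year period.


PAI = (V2 - V1) / period = (238 - 208) / 3 = 30 / 3 = 10.00 m^3/ha/yr

10.00 m^3/ha/yr


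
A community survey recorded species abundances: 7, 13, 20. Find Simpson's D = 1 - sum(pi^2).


Total N = 7 + 13 + 20 = 40
Per-species terms:
  p = 7/40 = 0.175000; p^2 = 0.175000^2 = 0.030625
  p = 13/40 = 0.325000; p^2 = 0.325000^2 = 0.105625
  p = 20/40 = 0.500000; p^2 = 0.500000^2 = 0.250000
sum(p^2) = 0.030625 + 0.105625 + 0.250000 = 0.386250
D = 1 - 0.386250 = 0.613750 ≈ 0.6138

0.6138


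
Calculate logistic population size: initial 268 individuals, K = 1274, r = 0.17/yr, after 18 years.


(K - N0)/N0 = (1274 - 268)/268 = 1006/268 = 3.75373
r*t = 0.17 * 18 = 3.06; exp(-3.06) = 0.0468877
3.75373 * 0.0468877 = 0.176004
1 + 0.176004 = 1.17600
N = 1274 / 1.17600 = 1083.33 ≈ 1083

1083


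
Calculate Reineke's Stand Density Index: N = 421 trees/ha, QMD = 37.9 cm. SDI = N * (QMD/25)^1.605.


QMD/25 = 37.9/25 = 1.516
(1.516)^1.605 = exp(1.605 * ln(1.516)) = exp(1.605 * 0.416075) = exp(0.667800) = 1.94994
SDI = 421 * 1.94994 = 820.925 ≈ 821

821


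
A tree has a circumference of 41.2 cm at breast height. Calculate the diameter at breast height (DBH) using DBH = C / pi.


DBH = C / pi = 41.2 / 3.141593 = 13.1144 ≈ 13.11 cm

13.11 cm


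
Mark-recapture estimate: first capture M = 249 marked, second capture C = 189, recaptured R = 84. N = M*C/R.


N = M * C / R = 249 * 189 / 84 = 47061 / 84 = 560.25 ≈ 560

560 individuals


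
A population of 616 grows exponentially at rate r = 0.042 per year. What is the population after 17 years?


r*t = 0.042 * 17 = 0.714
exp(0.714) = 2.04214
N = 616 * 2.04214 = 1257.96 ≈ 1258

1258


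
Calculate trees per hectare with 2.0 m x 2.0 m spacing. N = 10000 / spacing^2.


N = 10000 / 2.0^2 = 10000 / 4 = 2500.00 ≈ 2500 trees/ha

2500 trees/ha


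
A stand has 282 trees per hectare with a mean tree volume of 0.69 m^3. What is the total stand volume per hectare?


V_stand = 282 * 0.69 = 194.58 ≈ 194.6 m^3/ha

194.6 m^3/ha


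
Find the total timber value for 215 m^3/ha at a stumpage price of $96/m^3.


Value = 215 * 96 = $20640/ha

$20640/ha


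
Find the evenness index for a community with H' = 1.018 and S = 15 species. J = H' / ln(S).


ln(15) = 2.70805
J = H' / ln(S) = 1.018 / 2.70805 = 0.375916 ≈ 0.3759

0.3759


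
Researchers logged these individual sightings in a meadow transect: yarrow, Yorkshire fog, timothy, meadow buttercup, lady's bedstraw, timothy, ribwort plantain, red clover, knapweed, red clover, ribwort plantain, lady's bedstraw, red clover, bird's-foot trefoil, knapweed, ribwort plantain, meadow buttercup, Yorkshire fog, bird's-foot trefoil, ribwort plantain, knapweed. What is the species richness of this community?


Total individuals logged = 21
Distinct species (count of individuals): yarrow (1), Yorkshire fog (2), timothy (2), meadow buttercup (2), lady's bedstraw (2), ribwort plantain (4), red clover (3), knapweed (3), bird's-foot trefoil (2)
Species richness = number of distinct species = 9

9


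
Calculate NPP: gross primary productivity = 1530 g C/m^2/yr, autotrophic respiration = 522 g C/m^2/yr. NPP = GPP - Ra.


NPP = GPP - Ra = 1530 - 522 = 1008 g C/m^2/yr

1008 g C/m^2/yr


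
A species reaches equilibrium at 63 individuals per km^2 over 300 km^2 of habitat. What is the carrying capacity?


K = 63 * 300 = 18900 individuals

18900 individuals


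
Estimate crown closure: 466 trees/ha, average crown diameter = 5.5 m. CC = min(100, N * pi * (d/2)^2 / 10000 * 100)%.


(d/2)^2 = (5.5/2)^2 = 2.75^2 = 7.5625
Crown area = 3.141593 * 7.5625 = 23.7583 m^2
N * area / 10000 * 100 = 466 * 23.7583 / 10000 * 100 = 110.714
CC = min(100, 110.714) = 100%

100%


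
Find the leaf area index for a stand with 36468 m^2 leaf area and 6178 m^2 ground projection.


LAI = 36468 / 6178 = 5.9029 ≈ 5.90

5.90


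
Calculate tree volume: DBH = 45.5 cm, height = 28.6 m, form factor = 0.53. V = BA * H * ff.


(D/200)^2 = (45.5/200)^2 = 0.2275^2 = 0.05175625
BA = 3.141593 * 0.05175625 = 0.162597 m^2
V = 0.162597 * 28.6 * 0.53 = 2.46465 ≈ 2.465 m^3

2.465 m^3


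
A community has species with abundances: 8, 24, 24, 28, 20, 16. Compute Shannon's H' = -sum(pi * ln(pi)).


Total N = 8 + 24 + 24 + 28 + 20 + 16 = 120
Per-species terms:
  p = 8/120 = 0.066667; ln(p) = -2.708045; p*ln(p) = 0.066667 * (-2.708045) = -0.180537
  p = 24/120 = 0.200000; ln(p) = -1.609438; p*ln(p) = 0.200000 * (-1.609438) = -0.321888
  p = 24/120 = 0.200000; ln(p) = -1.609438; p*ln(p) = 0.200000 * (-1.609438) = -0.321888
  p = 28/120 = 0.233333; ln(p) = -1.455289; p*ln(p) = 0.233333 * (-1.455289) = -0.339567
  p = 20/120 = 0.166667; ln(p) = -1.791757; p*ln(p) = 0.166667 * (-1.791757) = -0.298627
  p = 16/120 = 0.133333; ln(p) = -2.014906; p*ln(p) = 0.133333 * (-2.014906) = -0.268653
sum(p*ln(p)) = (-0.180537) + (-0.321888) + (-0.321888) + (-0.339567) + (-0.298627) + (-0.268653) = -1.731160
H' = -(-1.731160) = 1.731160 ≈ 1.7312

1.7312


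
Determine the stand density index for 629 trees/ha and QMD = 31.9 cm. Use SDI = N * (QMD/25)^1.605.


QMD/25 = 31.9/25 = 1.276
(1.276)^1.605 = exp(1.605 * ln(1.276)) = exp(1.605 * 0.243730) = exp(0.391187) = 1.47874
SDI = 629 * 1.47874 = 930.127 ≈ 930

930


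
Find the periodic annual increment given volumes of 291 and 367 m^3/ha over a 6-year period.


PAI = (V2 - V1) / period = (367 - 291) / 6 = 76 / 6 = 12.6667 ≈ 12.67 m^3/ha/yr

12.67 m^3/ha/yr


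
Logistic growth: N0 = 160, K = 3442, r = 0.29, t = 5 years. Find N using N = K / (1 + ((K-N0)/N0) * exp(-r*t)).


(K - N0)/N0 = (3442 - 160)/160 = 3282/160 = 20.5125
r*t = 0.29 * 5 = 1.45; exp(-1.45) = 0.234570
20.5125 * 0.234570 = 4.81162
1 + 4.81162 = 5.81162
N = 3442 / 5.81162 = 592.262 ≈ 592

592


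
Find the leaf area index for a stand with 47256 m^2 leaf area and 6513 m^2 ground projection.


LAI = 47256 / 6513 = 7.2556 ≈ 7.26

7.26


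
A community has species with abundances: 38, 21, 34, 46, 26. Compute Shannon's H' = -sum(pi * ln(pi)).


Total N = 38 + 21 + 34 + 46 + 26 = 165
Per-species terms:
  p = 38/165 = 0.230303; ln(p) = -1.468359; p*ln(p) = 0.230303 * (-1.468359) = -0.338167
  p = 21/165 = 0.127273; ln(p) = -2.061421; p*ln(p) = 0.127273 * (-2.061421) = -0.262363
  p = 34/165 = 0.206061; ln(p) = -1.579583; p*ln(p) = 0.206061 * (-1.579583) = -0.325490
  p = 46/165 = 0.278788; ln(p) = -1.277304; p*ln(p) = 0.278788 * (-1.277304) = -0.356097
  p = 26/165 = 0.157576; ln(p) = -1.847847; p*ln(p) = 0.157576 * (-1.847847) = -0.291176
sum(p*ln(p)) = (-0.338167) + (-0.262363) + (-0.325490) + (-0.356097) + (-0.291176) = -1.573293
H' = -(-1.573293) = 1.573293 ≈ 1.5733

1.5733


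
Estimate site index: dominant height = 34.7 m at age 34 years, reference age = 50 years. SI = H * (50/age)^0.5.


50/34 = 1.47059
(1.47059)^0.5 = 1.21268
SI = 34.7 * 1.21268 = 42.0800 ≈ 42.1 m

42.1 m


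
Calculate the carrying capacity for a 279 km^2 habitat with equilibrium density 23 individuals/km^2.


K = 23 * 279 = 6417 individuals

6417 individuals


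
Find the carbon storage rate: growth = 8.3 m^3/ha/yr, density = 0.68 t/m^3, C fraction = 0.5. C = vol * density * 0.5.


C = 8.3 * 0.68 * 0.5 = 2.822 ≈ 2.82 t C/ha/yr

2.82 t C/ha/yr


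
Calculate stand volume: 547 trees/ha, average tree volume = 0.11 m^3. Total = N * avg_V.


V_stand = 547 * 0.11 = 60.17 ≈ 60.2 m^3/ha

60.2 m^3/ha


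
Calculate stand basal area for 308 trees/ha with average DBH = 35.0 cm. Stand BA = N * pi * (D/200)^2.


(D/200)^2 = (35.0/200)^2 = 0.175^2 = 0.030625
Individual BA = 3.141593 * 0.030625 = 0.0962113 m^2
Stand BA = 308 * 0.0962113 = 29.6331 ≈ 29.63 m^2/ha

29.63 m^2/ha


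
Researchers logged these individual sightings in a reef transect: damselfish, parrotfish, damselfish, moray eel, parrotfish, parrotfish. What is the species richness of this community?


Total individuals logged = 6
Distinct species (count of individuals): damselfish (2), parrotfish (3), moray eel (1)
Species richness = number of distinct species = 3

3


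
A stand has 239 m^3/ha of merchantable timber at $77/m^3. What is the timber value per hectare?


Value = 239 * 77 = $18403/ha

$18403/ha


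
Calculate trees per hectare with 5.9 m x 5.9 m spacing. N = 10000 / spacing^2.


N = 10000 / 5.9^2 = 10000 / 34.81 = 287.274 ≈ 287 trees/ha

287 trees/ha


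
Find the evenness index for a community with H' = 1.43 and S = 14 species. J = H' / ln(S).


ln(14) = 2.63906
J = H' / ln(S) = 1.43 / 2.63906 = 0.541860 ≈ 0.5419

0.5419


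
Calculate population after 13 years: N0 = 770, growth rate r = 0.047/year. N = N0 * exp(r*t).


r*t = 0.047 * 13 = 0.611
exp(0.611) = 1.84227
N = 770 * 1.84227 = 1418.55 ≈ 1419

1419


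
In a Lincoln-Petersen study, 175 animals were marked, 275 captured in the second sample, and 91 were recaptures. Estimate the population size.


N = M * C / R = 175 * 275 / 91 = 48125 / 91 = 528.85 ≈ 529

529 individuals


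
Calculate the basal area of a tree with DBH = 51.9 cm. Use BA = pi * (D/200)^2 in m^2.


D/200 = 51.9/200 = 0.2595 m
(D/200)^2 = 0.2595^2 = 0.06734025
BA = 3.141593 * 0.06734025 = 0.211556 ≈ 0.2116 m^2

0.2116 m^2


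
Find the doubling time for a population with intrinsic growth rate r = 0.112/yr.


td = ln(2) / 0.112 = 0.693147 / 0.112 = 6.18881 ≈ 6.2 years

6.2 years


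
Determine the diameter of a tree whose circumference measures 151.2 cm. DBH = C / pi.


DBH = C / pi = 151.2 / 3.141593 = 48.1284 ≈ 48.13 cm

48.13 cm


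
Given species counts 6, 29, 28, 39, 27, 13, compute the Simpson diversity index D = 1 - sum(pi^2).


Total N = 6 + 29 + 28 + 39 + 27 + 13 = 142
Per-species terms:
  p = 6/142 = 0.042254; p^2 = 0.042254^2 = 0.001785
  p = 29/142 = 0.204225; p^2 = 0.204225^2 = 0.041708
  p = 28/142 = 0.197183; p^2 = 0.197183^2 = 0.038881
  p = 39/142 = 0.274648; p^2 = 0.274648^2 = 0.075432
  p = 27/142 = 0.190141; p^2 = 0.190141^2 = 0.036154
  p = 13/142 = 0.091549; p^2 = 0.091549^2 = 0.008381
sum(p^2) = 0.001785 + 0.041708 + 0.038881 + 0.075432 + 0.036154 + 0.008381 = 0.202341
D = 1 - 0.202341 = 0.797659 ≈ 0.7977

0.7977


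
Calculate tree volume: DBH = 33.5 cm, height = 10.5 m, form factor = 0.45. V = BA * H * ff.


(D/200)^2 = (33.5/200)^2 = 0.1675^2 = 0.02805625
BA = 3.141593 * 0.02805625 = 0.0881413 m^2
V = 0.0881413 * 10.5 * 0.45 = 0.416468 ≈ 0.416 m^3

0.416 m^3


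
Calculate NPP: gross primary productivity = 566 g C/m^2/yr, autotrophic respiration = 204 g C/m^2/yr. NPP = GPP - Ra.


NPP = GPP - Ra = 566 - 204 = 362 g C/m^2/yr

362 g C/m^2/yr


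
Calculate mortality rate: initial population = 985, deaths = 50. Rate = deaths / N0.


Mortality rate = 50 / 985 = 0.050761 ≈ 0.0508

0.0508


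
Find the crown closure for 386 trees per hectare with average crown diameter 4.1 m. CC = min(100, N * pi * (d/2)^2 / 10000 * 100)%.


(d/2)^2 = (4.1/2)^2 = 2.05^2 = 4.2025
Crown area = 3.141593 * 4.2025 = 13.2025 m^2
N * area / 10000 * 100 = 386 * 13.2025 / 10000 * 100 = 50.9617
CC = min(100, 50.9617) = 50.9617 ≈ 51.0%

51.0%


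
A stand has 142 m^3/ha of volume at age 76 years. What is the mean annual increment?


MAI = 142 / 76 = 1.8684 ≈ 1.87 m^3/ha/yr

1.87 m^3/ha/yr


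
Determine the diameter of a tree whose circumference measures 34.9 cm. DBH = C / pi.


DBH = C / pi = 34.9 / 3.141593 = 11.1090 ≈ 11.11 cm

11.11 cm


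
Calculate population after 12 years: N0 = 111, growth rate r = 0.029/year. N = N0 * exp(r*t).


r*t = 0.029 * 12 = 0.348
exp(0.348) = 1.41623
N = 111 * 1.41623 = 157.202 ≈ 157

157


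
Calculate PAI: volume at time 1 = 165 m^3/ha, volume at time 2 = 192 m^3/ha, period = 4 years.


PAI = (V2 - V1) / period = (192 - 165) / 4 = 27 / 4 = 6.75 m^3/ha/yr

6.75 m^3/ha/yr


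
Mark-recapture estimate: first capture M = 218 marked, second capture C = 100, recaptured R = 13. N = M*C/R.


N = M * C / R = 218 * 100 / 13 = 21800 / 13 = 1676.92 ≈ 1677

1677 individuals


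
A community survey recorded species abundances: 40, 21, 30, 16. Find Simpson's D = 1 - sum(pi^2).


Total N = 40 + 21 + 30 + 16 = 107
Per-species terms:
  p = 40/107 = 0.373832; p^2 = 0.373832^2 = 0.139750
  p = 21/107 = 0.196262; p^2 = 0.196262^2 = 0.038519
  p = 30/107 = 0.280374; p^2 = 0.280374^2 = 0.078610
  p = 16/107 = 0.149533; p^2 = 0.149533^2 = 0.022360
sum(p^2) = 0.139750 + 0.038519 + 0.078610 + 0.022360 = 0.279239
D = 1 - 0.279239 = 0.720761 ≈ 0.7208

0.7208


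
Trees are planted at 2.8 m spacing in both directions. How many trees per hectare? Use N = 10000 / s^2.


N = 10000 / 2.8^2 = 10000 / 7.84 = 1275.51 ≈ 1276 trees/ha

1276 trees/ha


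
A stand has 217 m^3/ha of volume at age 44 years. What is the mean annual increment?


MAI = 217 / 44 = 4.9318 ≈ 4.93 m^3/ha/yr

4.93 m^3/ha/yr


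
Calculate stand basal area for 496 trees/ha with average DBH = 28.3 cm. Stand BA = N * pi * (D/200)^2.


(D/200)^2 = (28.3/200)^2 = 0.1415^2 = 0.02002225
Individual BA = 3.141593 * 0.02002225 = 0.0629018 m^2
Stand BA = 496 * 0.0629018 = 31.1993 ≈ 31.20 m^2/ha

31.20 m^2/ha


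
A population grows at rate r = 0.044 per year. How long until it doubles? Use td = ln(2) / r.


td = ln(2) / 0.044 = 0.693147 / 0.044 = 15.7533 ≈ 15.8 years

15.8 years


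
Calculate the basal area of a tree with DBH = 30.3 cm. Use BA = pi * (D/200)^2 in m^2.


D/200 = 30.3/200 = 0.1515 m
(D/200)^2 = 0.1515^2 = 0.02295225
BA = 3.141593 * 0.02295225 = 0.0721066 ≈ 0.0721 m^2

0.0721 m^2


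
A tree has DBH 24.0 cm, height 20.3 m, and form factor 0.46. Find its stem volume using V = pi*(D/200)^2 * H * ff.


(D/200)^2 = (24.0/200)^2 = 0.12^2 = 0.0144
BA = 3.141593 * 0.0144 = 0.0452389 m^2
V = 0.0452389 * 20.3 * 0.46 = 0.422441 ≈ 0.422 m^3

0.422 m^3


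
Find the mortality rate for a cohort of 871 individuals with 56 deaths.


Mortality rate = 56 / 871 = 0.064294 ≈ 0.0643

0.0643


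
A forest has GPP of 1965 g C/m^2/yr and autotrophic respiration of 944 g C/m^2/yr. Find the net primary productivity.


NPP = GPP - Ra = 1965 - 944 = 1021 g C/m^2/yr

1021 g C/m^2/yr


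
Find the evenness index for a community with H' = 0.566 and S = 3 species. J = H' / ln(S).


ln(3) = 1.09861
J = H' / ln(S) = 0.566 / 1.09861 = 0.515196 ≈ 0.5152

0.5152


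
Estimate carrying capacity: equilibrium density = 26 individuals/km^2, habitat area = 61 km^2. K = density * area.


K = 26 * 61 = 1586 individuals

1586 individuals


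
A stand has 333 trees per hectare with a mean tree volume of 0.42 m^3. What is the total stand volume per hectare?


V_stand = 333 * 0.42 = 139.86 ≈ 139.9 m^3/ha

139.9 m^3/ha


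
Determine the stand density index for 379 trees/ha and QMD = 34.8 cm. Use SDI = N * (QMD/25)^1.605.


QMD/25 = 34.8/25 = 1.392
(1.392)^1.605 = exp(1.605 * ln(1.392)) = exp(1.605 * 0.330742) = exp(0.530841) = 1.70036
SDI = 379 * 1.70036 = 644.436 ≈ 644

644


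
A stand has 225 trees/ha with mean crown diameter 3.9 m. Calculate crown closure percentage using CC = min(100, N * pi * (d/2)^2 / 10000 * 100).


(d/2)^2 = (3.9/2)^2 = 1.95^2 = 3.8025
Crown area = 3.141593 * 3.8025 = 11.9459 m^2
N * area / 10000 * 100 = 225 * 11.9459 / 10000 * 100 = 26.8783
CC = min(100, 26.8783) = 26.8783 ≈ 26.9%

26.9%


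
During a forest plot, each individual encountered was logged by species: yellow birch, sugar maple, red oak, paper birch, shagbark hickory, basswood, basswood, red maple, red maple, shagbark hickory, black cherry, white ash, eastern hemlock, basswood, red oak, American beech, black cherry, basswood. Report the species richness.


Total individuals logged = 18
Distinct species (count of individuals): yellow birch (1), sugar maple (1), red oak (2), paper birch (1), shagbark hickory (2), basswood (4), red maple (2), black cherry (2), white ash (1), eastern hemlock (1), American beech (1)
Species richness = number of distinct species = 11

11


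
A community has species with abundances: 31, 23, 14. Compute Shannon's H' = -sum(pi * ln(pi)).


Total N = 31 + 23 + 14 = 68
Per-species terms:
  p = 31/68 = 0.455882; ln(p) = -0.785521; p*ln(p) = 0.455882 * (-0.785521) = -0.358105
  p = 23/68 = 0.338235; ln(p) = -1.084014; p*ln(p) = 0.338235 * (-1.084014) = -0.366651
  p = 14/68 = 0.205882; ln(p) = -1.580452; p*ln(p) = 0.205882 * (-1.580452) = -0.325387
sum(p*ln(p)) = (-0.358105) + (-0.366651) + (-0.325387) = -1.050143
H' = -(-1.050143) = 1.050143 ≈ 1.0501

1.0501


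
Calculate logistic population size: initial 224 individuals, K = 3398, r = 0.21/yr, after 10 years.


(K - N0)/N0 = (3398 - 224)/224 = 3174/224 = 14.1696
r*t = 0.21 * 10 = 2.1; exp(-2.1) = 0.122456
14.1696 * 0.122456 = 1.73515
1 + 1.73515 = 2.73515
N = 3398 / 2.73515 = 1242.35 ≈ 1242

1242


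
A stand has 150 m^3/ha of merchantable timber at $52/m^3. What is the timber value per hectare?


Value = 150 * 52 = $7800/ha

$7800/ha


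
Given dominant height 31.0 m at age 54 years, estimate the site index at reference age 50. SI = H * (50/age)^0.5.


50/54 = 0.925926
(0.925926)^0.5 = 0.962250
SI = 31.0 * 0.962250 = 29.8298 ≈ 29.8 m

29.8 m


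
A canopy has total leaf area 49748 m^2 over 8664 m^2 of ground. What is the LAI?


LAI = 49748 / 8664 = 5.7419 ≈ 5.74

5.74


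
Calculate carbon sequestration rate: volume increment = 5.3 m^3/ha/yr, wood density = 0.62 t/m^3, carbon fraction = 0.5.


C = 5.3 * 0.62 * 0.5 = 1.643 ≈ 1.64 t C/ha/yr

1.64 t C/ha/yr


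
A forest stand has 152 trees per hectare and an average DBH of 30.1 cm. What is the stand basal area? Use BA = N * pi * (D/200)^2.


(D/200)^2 = (30.1/200)^2 = 0.1505^2 = 0.02265025
Individual BA = 3.141593 * 0.02265025 = 0.0711579 m^2
Stand BA = 152 * 0.0711579 = 10.8160 ≈ 10.82 m^2/ha

10.82 m^2/ha


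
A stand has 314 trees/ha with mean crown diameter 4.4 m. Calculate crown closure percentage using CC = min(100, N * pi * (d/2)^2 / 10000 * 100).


(d/2)^2 = (4.4/2)^2 = 2.2^2 = 4.84
Crown area = 3.141593 * 4.84 = 15.2053 m^2
N * area / 10000 * 100 = 314 * 15.2053 / 10000 * 100 = 47.7446
CC = min(100, 47.7446) = 47.7446 ≈ 47.7%

47.7%


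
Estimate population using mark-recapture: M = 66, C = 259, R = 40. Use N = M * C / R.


N = M * C / R = 66 * 259 / 40 = 17094 / 40 = 427.35 ≈ 427

427 individuals


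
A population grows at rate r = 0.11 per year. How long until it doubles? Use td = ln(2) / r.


td = ln(2) / 0.11 = 0.693147 / 0.11 = 6.30134 ≈ 6.3 years

6.3 years


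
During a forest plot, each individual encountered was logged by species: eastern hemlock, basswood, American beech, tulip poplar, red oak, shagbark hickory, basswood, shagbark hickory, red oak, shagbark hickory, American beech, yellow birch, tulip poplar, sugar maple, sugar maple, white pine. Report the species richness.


Total individuals logged = 16
Distinct species (count of individuals): eastern hemlock (1), basswood (2), American beech (2), tulip poplar (2), red oak (2), shagbark hickory (3), yellow birch (1), sugar maple (2), white pine (1)
Species richness = number of distinct species = 9

9


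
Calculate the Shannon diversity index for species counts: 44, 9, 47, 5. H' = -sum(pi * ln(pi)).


Total N = 44 + 9 + 47 + 5 = 105
Per-species terms:
  p = 44/105 = 0.419048; ln(p) = -0.869770; p*ln(p) = 0.419048 * (-0.869770) = -0.364475
  p = 9/105 = 0.085714; ln(p) = -2.456739; p*ln(p) = 0.085714 * (-2.456739) = -0.210577
  p = 47/105 = 0.447619; ln(p) = -0.803813; p*ln(p) = 0.447619 * (-0.803813) = -0.359802
  p = 5/105 = 0.047619; ln(p) = -3.044523; p*ln(p) = 0.047619 * (-3.044523) = -0.144977
sum(p*ln(p)) = (-0.364475) + (-0.210577) + (-0.359802) + (-0.144977) = -1.079831
H' = -(-1.079831) = 1.079831 ≈ 1.0798

1.0798


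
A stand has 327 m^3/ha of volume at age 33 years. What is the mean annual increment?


MAI = 327 / 33 = 9.9091 ≈ 9.91 m^3/ha/yr

9.91 m^3/ha/yr


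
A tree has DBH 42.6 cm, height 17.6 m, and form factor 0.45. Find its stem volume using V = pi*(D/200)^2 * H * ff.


(D/200)^2 = (42.6/200)^2 = 0.213^2 = 0.045369
BA = 3.141593 * 0.045369 = 0.142531 m^2
V = 0.142531 * 17.6 * 0.45 = 1.12885 ≈ 1.129 m^3

1.129 m^3


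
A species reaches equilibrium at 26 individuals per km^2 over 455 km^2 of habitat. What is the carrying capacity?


K = 26 * 455 = 11830 individuals

11830 individuals


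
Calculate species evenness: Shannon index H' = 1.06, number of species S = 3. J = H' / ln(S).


ln(3) = 1.09861
J = H' / ln(S) = 1.06 / 1.09861 = 0.964856 ≈ 0.9649

0.9649


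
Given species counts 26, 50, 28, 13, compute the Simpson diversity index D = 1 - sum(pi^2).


Total N = 26 + 50 + 28 + 13 = 117
Per-species terms:
  p = 26/117 = 0.222222; p^2 = 0.222222^2 = 0.049383
  p = 50/117 = 0.427350; p^2 = 0.427350^2 = 0.182628
  p = 28/117 = 0.239316; p^2 = 0.239316^2 = 0.057272
  p = 13/117 = 0.111111; p^2 = 0.111111^2 = 0.012346
sum(p^2) = 0.049383 + 0.182628 + 0.057272 + 0.012346 = 0.301629
D = 1 - 0.301629 = 0.698371 ≈ 0.6984

0.6984


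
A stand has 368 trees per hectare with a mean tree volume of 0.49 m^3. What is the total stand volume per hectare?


V_stand = 368 * 0.49 = 180.32 ≈ 180.3 m^3/ha

180.3 m^3/ha


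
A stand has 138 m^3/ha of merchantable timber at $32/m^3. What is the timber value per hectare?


Value = 138 * 32 = $4416/ha

$4416/ha


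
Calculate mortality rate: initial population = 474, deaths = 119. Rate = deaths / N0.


Mortality rate = 119 / 474 = 0.251055 ≈ 0.2511

0.2511


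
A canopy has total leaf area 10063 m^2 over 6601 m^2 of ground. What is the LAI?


LAI = 10063 / 6601 = 1.5245 ≈ 1.52

1.52


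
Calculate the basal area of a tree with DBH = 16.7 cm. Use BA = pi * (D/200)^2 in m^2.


D/200 = 16.7/200 = 0.0835 m
(D/200)^2 = 0.0835^2 = 0.00697225
BA = 3.141593 * 0.00697225 = 0.0219040 ≈ 0.0219 m^2

0.0219 m^2


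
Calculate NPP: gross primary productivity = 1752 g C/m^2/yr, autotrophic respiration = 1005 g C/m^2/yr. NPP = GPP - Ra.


NPP = GPP - Ra = 1752 - 1005 = 747 g C/m^2/yr

747 g C/m^2/yr


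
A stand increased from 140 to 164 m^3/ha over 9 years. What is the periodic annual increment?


PAI = (V2 - V1) / period = (164 - 140) / 9 = 24 / 9 = 2.6667 ≈ 2.67 m^3/ha/yr

2.67 m^3/ha/yr


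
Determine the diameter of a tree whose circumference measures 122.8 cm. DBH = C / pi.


DBH = C / pi = 122.8 / 3.141593 = 39.0884 ≈ 39.09 cm

39.09 cm


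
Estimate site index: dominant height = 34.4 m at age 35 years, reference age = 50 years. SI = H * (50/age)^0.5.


50/35 = 1.42857
(1.42857)^0.5 = 1.19523
SI = 34.4 * 1.19523 = 41.1159 ≈ 41.1 m

41.1 m


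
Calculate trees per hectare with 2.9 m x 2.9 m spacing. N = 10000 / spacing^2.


N = 10000 / 2.9^2 = 10000 / 8.41 = 1189.06 ≈ 1189 trees/ha

1189 trees/ha


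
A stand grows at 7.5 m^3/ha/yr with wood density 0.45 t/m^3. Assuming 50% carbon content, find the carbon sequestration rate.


C = 7.5 * 0.45 * 0.5 = 1.6875 ≈ 1.69 t C/ha/yr

1.69 t C/ha/yr


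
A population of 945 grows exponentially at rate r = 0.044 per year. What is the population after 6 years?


r*t = 0.044 * 6 = 0.264
exp(0.264) = 1.30213
N = 945 * 1.30213 = 1230.51 ≈ 1231

1231


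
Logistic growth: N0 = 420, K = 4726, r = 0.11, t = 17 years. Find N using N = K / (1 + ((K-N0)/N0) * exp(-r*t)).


(K - N0)/N0 = (4726 - 420)/420 = 4306/420 = 10.2524
r*t = 0.11 * 17 = 1.87; exp(-1.87) = 0.154124
10.2524 * 0.154124 = 1.58014
1 + 1.58014 = 2.58014
N = 4726 / 2.58014 = 1831.68 ≈ 1832

1832
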